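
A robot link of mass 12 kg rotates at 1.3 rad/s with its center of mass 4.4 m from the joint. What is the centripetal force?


F = m * omega^2 * r
= 12 * 1.3^2 * 4.4
= 12 * 1.69 * 4.4
= 89.232 N


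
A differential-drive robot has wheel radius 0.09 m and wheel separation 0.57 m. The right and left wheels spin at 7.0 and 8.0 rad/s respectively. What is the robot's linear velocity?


vR = r*wR = 0.09*7.0 = 0.63 m/s
vL = r*wL = 0.09*8.0 = 0.72 m/s
v = (vR+vL)/2 = 0.675 m/s
omega = (vR-vL)/L = -0.1579 rad/s
linear velocity = 0.675 m/s


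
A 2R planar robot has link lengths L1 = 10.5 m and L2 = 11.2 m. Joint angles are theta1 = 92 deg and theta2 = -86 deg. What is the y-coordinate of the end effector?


Convert angles to radians: theta1 = 1.6057, theta2 = -1.501
y = L1*sin(theta1) + L2*sin(theta1+theta2)
y = 10.4936 + 1.1707
y = 11.6643


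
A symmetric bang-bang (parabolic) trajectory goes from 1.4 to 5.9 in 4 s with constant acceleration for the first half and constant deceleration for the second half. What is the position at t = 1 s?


Symmetric rest-to-rest: each phase covers (pf-p0)/2 in time T/2. 0.5*a*(T/2)^2 = (pf-p0)/2 => a = 4*(pf-p0)/T^2
a = 4*(5.9-1.4)/4^2 = 1.125
t = 1 is in the acceleration phase (t <= T/2).
p = p0 + 0.5*a*t^2 = 1.4 + 0.5*1.125*1^2
= 1.9625


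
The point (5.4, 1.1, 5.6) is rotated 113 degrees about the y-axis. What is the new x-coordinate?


Rotation about y-axis: x' = x*cos(theta) + z*sin(theta)
= 5.4 * -0.3907 + 5.6 * 0.9205
= 3.0449


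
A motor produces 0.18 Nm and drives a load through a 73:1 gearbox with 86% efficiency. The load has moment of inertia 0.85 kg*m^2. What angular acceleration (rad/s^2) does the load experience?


tau_out = tau_motor * N * eta
= 0.18 * 73 * 0.86 = 11.3004 Nm
alpha = tau_out / I = 11.3004 / 0.85
= 13.2946 rad/s^2


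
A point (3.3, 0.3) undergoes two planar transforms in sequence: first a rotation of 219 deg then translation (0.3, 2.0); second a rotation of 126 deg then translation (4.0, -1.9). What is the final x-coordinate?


After transform 1:
x1 = cos(219)*3.3 - sin(219)*0.3 + 0.3 = -2.0758
y1 = sin(219)*3.3 + cos(219)*0.3 + 2.0 = -0.3099
After transform 2:
x2 = cos(126)*-2.0758 - sin(126)*-0.3099 + 4.0
= 5.4708


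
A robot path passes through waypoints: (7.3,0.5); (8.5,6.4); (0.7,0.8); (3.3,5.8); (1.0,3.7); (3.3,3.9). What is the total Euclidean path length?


Segment lengths:
  seg1 = sqrt((1.2)^2 + (5.9)^2) = 6.0208
  seg2 = sqrt((-7.8)^2 + (-5.6)^2) = 9.6021
  seg3 = sqrt((2.6)^2 + (5.0)^2) = 5.6356
  seg4 = sqrt((-2.3)^2 + (-2.1)^2) = 3.1145
  seg5 = sqrt((2.3)^2 + (0.2)^2) = 2.3087
Total = 26.6816


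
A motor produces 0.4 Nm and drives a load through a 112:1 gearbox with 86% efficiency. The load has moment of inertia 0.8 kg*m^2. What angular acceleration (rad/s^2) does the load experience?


tau_out = tau_motor * N * eta
= 0.4 * 112 * 0.86 = 38.528 Nm
alpha = tau_out / I = 38.528 / 0.8
= 48.16 rad/s^2


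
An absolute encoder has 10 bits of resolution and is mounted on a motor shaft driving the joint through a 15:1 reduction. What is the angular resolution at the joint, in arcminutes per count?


counts = 2^10 = 1024
effective counts at joint = 1024 * 15 = 15360
resolution = 360*60 / 15360
= 1.4062 arcmin/count


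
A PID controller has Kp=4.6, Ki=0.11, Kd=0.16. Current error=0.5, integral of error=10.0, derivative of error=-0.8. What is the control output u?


u = Kp*e + Ki*int(e) + Kd*de/dt
= 4.6*0.5 + 0.11*10.0 + 0.16*(-0.8)
= 2.3 + 1.1 + -0.128
= 3.272


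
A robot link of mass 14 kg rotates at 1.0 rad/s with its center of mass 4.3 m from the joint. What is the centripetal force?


F = m * omega^2 * r
= 14 * 1.0^2 * 4.3
= 14 * 1.0 * 4.3
= 60.2 N


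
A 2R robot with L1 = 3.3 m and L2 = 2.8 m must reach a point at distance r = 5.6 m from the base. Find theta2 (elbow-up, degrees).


cos(theta2) = (r^2 - L1^2 - L2^2) / (2*L1*L2)
cos(theta2) = (31.36 - 10.89 - 7.84) / 18.48
cos(theta2) = 0.683442
theta2 = 46.8868 degrees


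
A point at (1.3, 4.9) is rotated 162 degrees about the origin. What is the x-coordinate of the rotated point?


x' = x*cos(theta) - y*sin(theta)
cos(162 deg) = -0.9511, sin(162 deg) = 0.309
x' = 1.3 * -0.9511 - 4.9 * 0.309
= -1.2364 - 1.5142
= -2.7506


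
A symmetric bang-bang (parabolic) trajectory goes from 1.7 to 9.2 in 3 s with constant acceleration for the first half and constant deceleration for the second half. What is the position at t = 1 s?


Symmetric rest-to-rest: each phase covers (pf-p0)/2 in time T/2. 0.5*a*(T/2)^2 = (pf-p0)/2 => a = 4*(pf-p0)/T^2
a = 4*(9.2-1.7)/3^2 = 3.3333
t = 1 is in the acceleration phase (t <= T/2).
p = p0 + 0.5*a*t^2 = 1.7 + 0.5*3.3333*1^2
= 3.3667


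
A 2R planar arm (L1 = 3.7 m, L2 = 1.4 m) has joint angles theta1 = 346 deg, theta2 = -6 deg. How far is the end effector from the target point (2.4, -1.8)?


End effector via forward kinematics:
x = L1*cos(t1) + L2*cos(t1+t2) = 4.9057
y = L1*sin(t1) + L2*sin(t1+t2) = -1.3739
Distance to target:
d = sqrt((2.4 - 4.9057)^2 + (-1.8 - -1.3739)^2)
= sqrt(6.2784 + 0.1815)
= 2.5416 m


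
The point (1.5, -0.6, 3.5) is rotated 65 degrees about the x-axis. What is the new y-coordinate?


Rotation about x-axis: y' = y*cos(theta) - z*sin(theta)
= -0.6 * 0.4226 - 3.5 * 0.9063
= -3.4256


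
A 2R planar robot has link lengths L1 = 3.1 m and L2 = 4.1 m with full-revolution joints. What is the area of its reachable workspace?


r_max = L1 + L2 = 7.2 m
r_min = |L1 - L2| = 1.0 m
Area = pi*(r_max^2 - r_min^2)
= pi*(51.84 - 1.0)
= pi * 50.84
= 159.7186 m^2


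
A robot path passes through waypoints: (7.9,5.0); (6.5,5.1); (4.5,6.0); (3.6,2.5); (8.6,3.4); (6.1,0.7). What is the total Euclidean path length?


Segment lengths:
  seg1 = sqrt((-1.4)^2 + (0.1)^2) = 1.4036
  seg2 = sqrt((-2.0)^2 + (0.9)^2) = 2.1932
  seg3 = sqrt((-0.9)^2 + (-3.5)^2) = 3.6139
  seg4 = sqrt((5.0)^2 + (0.9)^2) = 5.0804
  seg5 = sqrt((-2.5)^2 + (-2.7)^2) = 3.6797
Total = 15.9706


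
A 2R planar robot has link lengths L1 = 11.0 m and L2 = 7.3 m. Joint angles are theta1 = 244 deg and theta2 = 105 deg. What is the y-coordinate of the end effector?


Convert angles to radians: theta1 = 4.2586, theta2 = 1.8326
y = L1*sin(theta1) + L2*sin(theta1+theta2)
y = -9.8867 + -1.3929
y = -11.2796


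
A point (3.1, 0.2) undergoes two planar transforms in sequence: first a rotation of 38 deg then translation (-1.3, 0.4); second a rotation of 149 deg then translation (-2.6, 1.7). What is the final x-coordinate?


After transform 1:
x1 = cos(38)*3.1 - sin(38)*0.2 + -1.3 = 1.0197
y1 = sin(38)*3.1 + cos(38)*0.2 + 0.4 = 2.4662
After transform 2:
x2 = cos(149)*1.0197 - sin(149)*2.4662 + -2.6
= -4.7442


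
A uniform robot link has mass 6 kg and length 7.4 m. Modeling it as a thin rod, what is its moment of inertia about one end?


I = (1/3) * m * L^2
= (1/3) * 6 * 7.4^2
= 0.333333 * 6 * 54.76
= 109.52 kg*m^2


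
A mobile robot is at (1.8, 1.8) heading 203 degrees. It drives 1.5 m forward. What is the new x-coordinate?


x_new = x0 + d*cos(theta)
= 1.8 + 1.5*cos(203)
= 1.8 + -1.3808
= 0.4192


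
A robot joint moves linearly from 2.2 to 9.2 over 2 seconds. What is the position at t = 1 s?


s = t/T = 1/2 = 0.5
p(t) = p0 + (pf-p0)*s
= 2.2 + (9.2 - 2.2) * 0.5
= 5.7


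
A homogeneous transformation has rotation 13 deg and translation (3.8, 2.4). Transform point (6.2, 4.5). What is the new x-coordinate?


x' = cos(theta)*px - sin(theta)*py + tx
= 0.9744*6.2 - 0.225*4.5 + 3.8
= 8.8288


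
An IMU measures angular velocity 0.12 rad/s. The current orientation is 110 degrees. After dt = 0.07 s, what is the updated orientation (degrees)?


delta_theta = w * dt = 0.12 * 0.07 = 0.0084 rad
= 0.4813 deg
theta_new = 110 + 0.4813 = 110.4813 deg


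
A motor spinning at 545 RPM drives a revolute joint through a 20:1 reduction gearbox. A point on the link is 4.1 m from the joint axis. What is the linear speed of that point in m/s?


omega_motor = 545 * 2*pi/60 = 57.0723 rad/s
omega_joint = omega_motor / 20 = 2.8536 rad/s
v = omega_joint * r = 2.8536 * 4.1
= 11.6998 m/s


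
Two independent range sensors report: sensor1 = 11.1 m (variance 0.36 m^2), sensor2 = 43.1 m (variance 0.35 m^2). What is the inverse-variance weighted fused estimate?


w1 = (1/var1) / (1/var1 + 1/var2)
   = 2.7778 / (2.7778 + 2.8571) = 0.493
w2 = 1 - w1 = 0.507
fused = w1*s1 + w2*s2 = 5.4718 + 21.8535
= 27.3254 m


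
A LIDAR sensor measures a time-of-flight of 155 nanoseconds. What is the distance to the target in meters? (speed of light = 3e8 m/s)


tof = 155 ns = 1.55e-07 s
dist = c * tof / 2
= 3e8 * 1.55e-07 / 2
= 23.25 m


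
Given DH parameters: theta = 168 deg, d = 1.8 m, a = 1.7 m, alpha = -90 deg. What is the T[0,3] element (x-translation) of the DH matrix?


T[0,3] = a * cos(theta)
= 1.7 * cos(168 deg)
= 1.7 * -0.9781
= -1.6629


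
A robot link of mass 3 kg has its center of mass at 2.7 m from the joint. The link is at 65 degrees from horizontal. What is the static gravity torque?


tau = m*g*L*cos(angle)
= 3 * 9.81 * 2.7 * cos(65 deg)
= 3 * 9.81 * 2.7 * 0.4226
= 33.5817 Nm


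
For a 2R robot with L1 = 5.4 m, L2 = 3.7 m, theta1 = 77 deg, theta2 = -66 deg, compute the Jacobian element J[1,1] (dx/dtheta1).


J[1,1] = -L1*sin(t1) - L2*sin(t1+t2)
= -5.4*sin(77) - 3.7*sin(11)
= -5.9676


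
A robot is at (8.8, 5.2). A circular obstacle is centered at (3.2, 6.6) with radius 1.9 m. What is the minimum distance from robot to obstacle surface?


center_dist = sqrt((8.8-3.2)^2 + (5.2-6.6)^2)
= sqrt(31.36 + 1.96)
= 5.7723
min_dist = center_dist - radius = 5.7723 - 1.9 = 3.8723 m


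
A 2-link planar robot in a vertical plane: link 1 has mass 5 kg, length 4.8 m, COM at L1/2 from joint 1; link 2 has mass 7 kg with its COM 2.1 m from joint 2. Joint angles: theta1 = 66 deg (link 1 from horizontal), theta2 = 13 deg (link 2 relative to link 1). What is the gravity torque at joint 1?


Horizontal distance from joint 1 to link-1 COM:
  x_c1 = (L1/2)*cos(t1) = 2.4 * 0.4067 = 0.9762 m
Horizontal distance from joint 1 to link-2 COM:
  x_c2 = L1*cos(t1) + Lc2*cos(t1+t2)
       = 4.8*0.4067 + 2.1*0.1908 = 2.353 m
tau1 = m1*g*x_c1 + m2*g*x_c2
     = 5*9.81*0.9762 + 7*9.81*2.353
     = 47.881 + 161.5829
     = 209.4639 Nm


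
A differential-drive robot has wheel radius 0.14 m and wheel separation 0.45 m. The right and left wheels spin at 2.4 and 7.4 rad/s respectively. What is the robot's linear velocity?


vR = r*wR = 0.14*2.4 = 0.336 m/s
vL = r*wL = 0.14*7.4 = 1.036 m/s
v = (vR+vL)/2 = 0.686 m/s
omega = (vR-vL)/L = -1.5556 rad/s
linear velocity = 0.686 m/s


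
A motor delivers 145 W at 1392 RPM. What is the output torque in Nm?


omega = 1392 * 2*pi/60 = 145.7699 rad/s
tau = P / omega = 145 / 145.7699
= 0.9947 Nm


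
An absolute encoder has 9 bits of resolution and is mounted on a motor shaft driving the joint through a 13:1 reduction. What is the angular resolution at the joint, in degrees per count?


counts = 2^9 = 512
effective counts at joint = 512 * 13 = 6656
resolution = 360 / 6656
= 0.0541 deg/count


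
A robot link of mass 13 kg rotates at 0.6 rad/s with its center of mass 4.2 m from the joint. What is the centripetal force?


F = m * omega^2 * r
= 13 * 0.6^2 * 4.2
= 13 * 0.36 * 4.2
= 19.656 N


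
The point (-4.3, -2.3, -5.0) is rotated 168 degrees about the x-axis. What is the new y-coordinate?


Rotation about x-axis: y' = y*cos(theta) - z*sin(theta)
= -2.3 * -0.9781 - -5.0 * 0.2079
= 3.2893


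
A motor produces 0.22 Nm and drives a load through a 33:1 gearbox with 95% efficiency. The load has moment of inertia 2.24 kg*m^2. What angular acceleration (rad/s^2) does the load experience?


tau_out = tau_motor * N * eta
= 0.22 * 33 * 0.95 = 6.897 Nm
alpha = tau_out / I = 6.897 / 2.24
= 3.079 rad/s^2


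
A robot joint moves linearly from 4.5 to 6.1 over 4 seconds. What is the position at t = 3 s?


s = t/T = 3/4 = 0.75
p(t) = p0 + (pf-p0)*s
= 4.5 + (6.1 - 4.5) * 0.75
= 5.7


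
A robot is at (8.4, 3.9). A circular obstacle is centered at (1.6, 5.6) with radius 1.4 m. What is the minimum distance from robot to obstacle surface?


center_dist = sqrt((8.4-1.6)^2 + (3.9-5.6)^2)
= sqrt(46.24 + 2.89)
= 7.0093
min_dist = center_dist - radius = 7.0093 - 1.4 = 5.6093 m


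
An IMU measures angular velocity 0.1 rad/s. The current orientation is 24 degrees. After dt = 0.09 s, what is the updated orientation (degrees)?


delta_theta = w * dt = 0.1 * 0.09 = 0.009 rad
= 0.5157 deg
theta_new = 24 + 0.5157 = 24.5157 deg


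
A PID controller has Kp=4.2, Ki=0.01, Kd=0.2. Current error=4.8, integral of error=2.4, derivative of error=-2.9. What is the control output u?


u = Kp*e + Ki*int(e) + Kd*de/dt
= 4.2*4.8 + 0.01*2.4 + 0.2*(-2.9)
= 20.16 + 0.024 + -0.58
= 19.604


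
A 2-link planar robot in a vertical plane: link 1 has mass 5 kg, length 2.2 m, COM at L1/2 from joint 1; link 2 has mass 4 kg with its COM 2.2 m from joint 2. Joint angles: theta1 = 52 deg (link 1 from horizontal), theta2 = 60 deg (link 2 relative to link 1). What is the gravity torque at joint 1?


Horizontal distance from joint 1 to link-1 COM:
  x_c1 = (L1/2)*cos(t1) = 1.1 * 0.6157 = 0.6772 m
Horizontal distance from joint 1 to link-2 COM:
  x_c2 = L1*cos(t1) + Lc2*cos(t1+t2)
       = 2.2*0.6157 + 2.2*-0.3746 = 0.5303 m
tau1 = m1*g*x_c1 + m2*g*x_c2
     = 5*9.81*0.6772 + 4*9.81*0.5303
     = 33.218 + 20.8098
     = 54.0278 Nm


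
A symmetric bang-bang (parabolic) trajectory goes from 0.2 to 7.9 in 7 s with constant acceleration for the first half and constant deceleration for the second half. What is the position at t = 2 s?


Symmetric rest-to-rest: each phase covers (pf-p0)/2 in time T/2. 0.5*a*(T/2)^2 = (pf-p0)/2 => a = 4*(pf-p0)/T^2
a = 4*(7.9-0.2)/7^2 = 0.6286
t = 2 is in the acceleration phase (t <= T/2).
p = p0 + 0.5*a*t^2 = 0.2 + 0.5*0.6286*2^2
= 1.4571


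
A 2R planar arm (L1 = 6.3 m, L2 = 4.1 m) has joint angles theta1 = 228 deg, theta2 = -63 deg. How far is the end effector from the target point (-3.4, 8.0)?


End effector via forward kinematics:
x = L1*cos(t1) + L2*cos(t1+t2) = -8.1758
y = L1*sin(t1) + L2*sin(t1+t2) = -3.6207
Distance to target:
d = sqrt((-3.4 - -8.1758)^2 + (8.0 - -3.6207)^2)
= sqrt(22.8084 + 135.0396)
= 12.5638 m


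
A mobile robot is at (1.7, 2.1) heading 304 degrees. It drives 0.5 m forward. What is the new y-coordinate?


y_new = y0 + d*sin(theta)
= 2.1 + 0.5*sin(304)
= 2.1 + -0.4145
= 1.6855


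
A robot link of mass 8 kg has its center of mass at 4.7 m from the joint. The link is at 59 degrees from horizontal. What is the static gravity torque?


tau = m*g*L*cos(angle)
= 8 * 9.81 * 4.7 * cos(59 deg)
= 8 * 9.81 * 4.7 * 0.515
= 189.9749 Nm


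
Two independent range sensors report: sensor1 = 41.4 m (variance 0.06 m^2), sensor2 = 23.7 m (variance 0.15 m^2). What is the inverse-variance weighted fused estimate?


w1 = (1/var1) / (1/var1 + 1/var2)
   = 16.6667 / (16.6667 + 6.6667) = 0.7143
w2 = 1 - w1 = 0.2857
fused = w1*s1 + w2*s2 = 29.5714 + 6.7714
= 36.3429 m


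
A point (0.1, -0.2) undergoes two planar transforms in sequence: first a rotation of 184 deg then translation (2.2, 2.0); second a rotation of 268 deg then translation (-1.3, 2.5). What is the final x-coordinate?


After transform 1:
x1 = cos(184)*0.1 - sin(184)*-0.2 + 2.2 = 2.0863
y1 = sin(184)*0.1 + cos(184)*-0.2 + 2.0 = 2.1925
After transform 2:
x2 = cos(268)*2.0863 - sin(268)*2.1925 + -1.3
= 0.8184


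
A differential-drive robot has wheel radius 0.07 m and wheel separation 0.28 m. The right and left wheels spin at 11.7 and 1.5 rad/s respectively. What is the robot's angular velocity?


vR = r*wR = 0.07*11.7 = 0.819 m/s
vL = r*wL = 0.07*1.5 = 0.105 m/s
v = (vR+vL)/2 = 0.462 m/s
omega = (vR-vL)/L = 2.55 rad/s
angular velocity = 2.55 rad/s


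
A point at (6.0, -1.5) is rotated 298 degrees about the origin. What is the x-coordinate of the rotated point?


x' = x*cos(theta) - y*sin(theta)
cos(298 deg) = 0.4695, sin(298 deg) = -0.8829
x' = 6.0 * 0.4695 - -1.5 * -0.8829
= 2.8168 - 1.3244
= 1.4924


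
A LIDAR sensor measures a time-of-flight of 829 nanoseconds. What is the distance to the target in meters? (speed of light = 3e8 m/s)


tof = 829 ns = 8.29e-07 s
dist = c * tof / 2
= 3e8 * 8.29e-07 / 2
= 124.35 m


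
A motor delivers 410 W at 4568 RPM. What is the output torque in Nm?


omega = 4568 * 2*pi/60 = 478.3598 rad/s
tau = P / omega = 410 / 478.3598
= 0.8571 Nm


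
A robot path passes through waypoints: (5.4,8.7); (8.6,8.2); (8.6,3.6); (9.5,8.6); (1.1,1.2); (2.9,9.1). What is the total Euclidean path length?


Segment lengths:
  seg1 = sqrt((3.2)^2 + (-0.5)^2) = 3.2388
  seg2 = sqrt((0.0)^2 + (-4.6)^2) = 4.6
  seg3 = sqrt((0.9)^2 + (5.0)^2) = 5.0804
  seg4 = sqrt((-8.4)^2 + (-7.4)^2) = 11.1946
  seg5 = sqrt((1.8)^2 + (7.9)^2) = 8.1025
Total = 32.2163


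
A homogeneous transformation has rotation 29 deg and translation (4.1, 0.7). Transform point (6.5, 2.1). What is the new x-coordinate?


x' = cos(theta)*px - sin(theta)*py + tx
= 0.8746*6.5 - 0.4848*2.1 + 4.1
= 8.7669


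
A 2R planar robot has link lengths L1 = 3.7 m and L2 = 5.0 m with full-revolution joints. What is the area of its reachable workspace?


r_max = L1 + L2 = 8.7 m
r_min = |L1 - L2| = 1.3 m
Area = pi*(r_max^2 - r_min^2)
= pi*(75.69 - 1.69)
= pi * 74.0
= 232.4779 m^2


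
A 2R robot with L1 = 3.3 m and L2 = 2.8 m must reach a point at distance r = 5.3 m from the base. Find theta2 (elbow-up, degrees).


cos(theta2) = (r^2 - L1^2 - L2^2) / (2*L1*L2)
cos(theta2) = (28.09 - 10.89 - 7.84) / 18.48
cos(theta2) = 0.506494
theta2 = 59.5695 degrees


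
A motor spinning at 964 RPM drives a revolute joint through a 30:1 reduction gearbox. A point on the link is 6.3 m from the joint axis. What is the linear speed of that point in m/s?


omega_motor = 964 * 2*pi/60 = 100.9498 rad/s
omega_joint = omega_motor / 30 = 3.365 rad/s
v = omega_joint * r = 3.365 * 6.3
= 21.1995 m/s


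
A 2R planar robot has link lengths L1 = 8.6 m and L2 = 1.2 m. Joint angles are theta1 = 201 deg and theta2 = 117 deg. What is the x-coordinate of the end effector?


Convert angles to radians: theta1 = 3.5081, theta2 = 2.042
x = L1*cos(theta1) + L2*cos(theta1+theta2)
x = -8.0288 + 0.8918
x = -7.137


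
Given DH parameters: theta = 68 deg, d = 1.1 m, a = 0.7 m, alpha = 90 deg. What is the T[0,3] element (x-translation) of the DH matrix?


T[0,3] = a * cos(theta)
= 0.7 * cos(68 deg)
= 0.7 * 0.3746
= 0.2622


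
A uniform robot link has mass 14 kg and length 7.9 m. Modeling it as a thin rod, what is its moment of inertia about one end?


I = (1/3) * m * L^2
= (1/3) * 14 * 7.9^2
= 0.333333 * 14 * 62.41
= 291.2467 kg*m^2


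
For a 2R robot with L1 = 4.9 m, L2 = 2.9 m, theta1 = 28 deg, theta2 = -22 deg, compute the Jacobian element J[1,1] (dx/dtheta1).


J[1,1] = -L1*sin(t1) - L2*sin(t1+t2)
= -4.9*sin(28) - 2.9*sin(6)
= -2.6035


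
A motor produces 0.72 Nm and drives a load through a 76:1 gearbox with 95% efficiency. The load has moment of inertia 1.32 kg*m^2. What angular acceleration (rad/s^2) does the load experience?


tau_out = tau_motor * N * eta
= 0.72 * 76 * 0.95 = 51.984 Nm
alpha = tau_out / I = 51.984 / 1.32
= 39.3818 rad/s^2


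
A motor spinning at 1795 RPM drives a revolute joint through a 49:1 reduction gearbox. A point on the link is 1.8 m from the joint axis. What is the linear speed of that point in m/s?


omega_motor = 1795 * 2*pi/60 = 187.972 rad/s
omega_joint = omega_motor / 49 = 3.8362 rad/s
v = omega_joint * r = 3.8362 * 1.8
= 6.9051 m/s


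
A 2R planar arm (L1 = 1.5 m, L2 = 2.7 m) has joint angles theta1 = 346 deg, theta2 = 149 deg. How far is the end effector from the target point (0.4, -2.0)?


End effector via forward kinematics:
x = L1*cos(t1) + L2*cos(t1+t2) = -0.4537
y = L1*sin(t1) + L2*sin(t1+t2) = 1.5463
Distance to target:
d = sqrt((0.4 - -0.4537)^2 + (-2.0 - 1.5463)^2)
= sqrt(0.7289 + 12.5763)
= 3.6476 m


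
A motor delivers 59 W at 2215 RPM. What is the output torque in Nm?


omega = 2215 * 2*pi/60 = 231.9543 rad/s
tau = P / omega = 59 / 231.9543
= 0.2544 Nm


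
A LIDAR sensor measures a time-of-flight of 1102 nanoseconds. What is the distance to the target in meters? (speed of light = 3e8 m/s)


tof = 1102 ns = 1.102e-06 s
dist = c * tof / 2
= 3e8 * 1.102e-06 / 2
= 165.3 m


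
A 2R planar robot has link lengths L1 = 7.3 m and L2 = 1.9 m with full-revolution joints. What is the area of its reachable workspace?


r_max = L1 + L2 = 9.2 m
r_min = |L1 - L2| = 5.4 m
Area = pi*(r_max^2 - r_min^2)
= pi*(84.64 - 29.16)
= pi * 55.48
= 174.2956 m^2


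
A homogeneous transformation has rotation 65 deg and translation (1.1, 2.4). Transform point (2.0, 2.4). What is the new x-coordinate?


x' = cos(theta)*px - sin(theta)*py + tx
= 0.4226*2.0 - 0.9063*2.4 + 1.1
= -0.2299


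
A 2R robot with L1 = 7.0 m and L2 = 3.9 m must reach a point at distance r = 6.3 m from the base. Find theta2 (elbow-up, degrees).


cos(theta2) = (r^2 - L1^2 - L2^2) / (2*L1*L2)
cos(theta2) = (39.69 - 49.0 - 15.21) / 54.6
cos(theta2) = -0.449084
theta2 = 116.6849 degrees


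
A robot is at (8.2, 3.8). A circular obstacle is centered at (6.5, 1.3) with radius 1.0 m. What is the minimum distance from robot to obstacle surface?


center_dist = sqrt((8.2-6.5)^2 + (3.8-1.3)^2)
= sqrt(2.89 + 6.25)
= 3.0232
min_dist = center_dist - radius = 3.0232 - 1.0 = 2.0232 m


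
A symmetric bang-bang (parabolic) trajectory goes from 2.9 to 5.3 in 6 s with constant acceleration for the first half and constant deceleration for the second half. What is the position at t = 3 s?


Symmetric rest-to-rest: each phase covers (pf-p0)/2 in time T/2. 0.5*a*(T/2)^2 = (pf-p0)/2 => a = 4*(pf-p0)/T^2
a = 4*(5.3-2.9)/6^2 = 0.2667
t = 3 is in the acceleration phase (t <= T/2).
p = p0 + 0.5*a*t^2 = 2.9 + 0.5*0.2667*3^2
= 4.1


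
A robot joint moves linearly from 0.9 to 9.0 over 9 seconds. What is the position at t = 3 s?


s = t/T = 3/9 = 0.3333
p(t) = p0 + (pf-p0)*s
= 0.9 + (9.0 - 0.9) * 0.3333
= 3.6


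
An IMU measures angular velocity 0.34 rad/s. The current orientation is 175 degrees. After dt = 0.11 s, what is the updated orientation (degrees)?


delta_theta = w * dt = 0.34 * 0.11 = 0.0374 rad
= 2.1429 deg
theta_new = 175 + 2.1429 = 177.1429 deg


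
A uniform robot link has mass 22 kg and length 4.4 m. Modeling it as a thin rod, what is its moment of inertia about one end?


I = (1/3) * m * L^2
= (1/3) * 22 * 4.4^2
= 0.333333 * 22 * 19.36
= 141.9733 kg*m^2


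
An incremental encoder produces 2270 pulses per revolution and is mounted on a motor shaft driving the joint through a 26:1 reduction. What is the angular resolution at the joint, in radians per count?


counts per rev = 2270
effective counts at joint = 2270 * 26 = 59020
resolution = 2*pi / 59020
= 1.0646e-04 rad/count


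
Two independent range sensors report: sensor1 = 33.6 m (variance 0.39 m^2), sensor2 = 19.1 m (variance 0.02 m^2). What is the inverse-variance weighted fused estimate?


w1 = (1/var1) / (1/var1 + 1/var2)
   = 2.5641 / (2.5641 + 50.0) = 0.0488
w2 = 1 - w1 = 0.9512
fused = w1*s1 + w2*s2 = 1.639 + 18.1683
= 19.8073 m


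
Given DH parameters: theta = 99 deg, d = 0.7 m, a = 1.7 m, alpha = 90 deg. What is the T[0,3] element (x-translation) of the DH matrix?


T[0,3] = a * cos(theta)
= 1.7 * cos(99 deg)
= 1.7 * -0.1564
= -0.2659


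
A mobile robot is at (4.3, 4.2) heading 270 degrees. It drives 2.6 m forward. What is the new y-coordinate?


y_new = y0 + d*sin(theta)
= 4.2 + 2.6*sin(270)
= 4.2 + -2.6
= 1.6


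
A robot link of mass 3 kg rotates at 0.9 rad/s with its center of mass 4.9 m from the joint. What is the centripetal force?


F = m * omega^2 * r
= 3 * 0.9^2 * 4.9
= 3 * 0.81 * 4.9
= 11.907 N


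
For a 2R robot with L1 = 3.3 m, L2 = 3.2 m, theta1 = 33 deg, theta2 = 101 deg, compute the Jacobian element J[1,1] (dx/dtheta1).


J[1,1] = -L1*sin(t1) - L2*sin(t1+t2)
= -3.3*sin(33) - 3.2*sin(134)
= -4.0992


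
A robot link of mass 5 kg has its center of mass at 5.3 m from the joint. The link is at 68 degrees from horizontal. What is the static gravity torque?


tau = m*g*L*cos(angle)
= 5 * 9.81 * 5.3 * cos(68 deg)
= 5 * 9.81 * 5.3 * 0.3746
= 97.3846 Nm


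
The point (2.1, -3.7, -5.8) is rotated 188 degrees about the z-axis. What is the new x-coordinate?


Rotation about z-axis: x' = x*cos(theta) - y*sin(theta)
= 2.1 * -0.9903 - -3.7 * -0.1392
= -2.5945


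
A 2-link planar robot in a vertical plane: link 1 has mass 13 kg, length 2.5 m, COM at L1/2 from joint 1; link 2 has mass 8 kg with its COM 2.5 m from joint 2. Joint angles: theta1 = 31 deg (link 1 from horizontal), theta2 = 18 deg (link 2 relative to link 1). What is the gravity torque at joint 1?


Horizontal distance from joint 1 to link-1 COM:
  x_c1 = (L1/2)*cos(t1) = 1.25 * 0.8572 = 1.0715 m
Horizontal distance from joint 1 to link-2 COM:
  x_c2 = L1*cos(t1) + Lc2*cos(t1+t2)
       = 2.5*0.8572 + 2.5*0.6561 = 3.7831 m
tau1 = m1*g*x_c1 + m2*g*x_c2
     = 13*9.81*1.0715 + 8*9.81*3.7831
     = 136.6432 + 296.895
     = 433.5382 Nm


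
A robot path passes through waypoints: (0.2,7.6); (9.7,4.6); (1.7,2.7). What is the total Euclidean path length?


Segment lengths:
  seg1 = sqrt((9.5)^2 + (-3.0)^2) = 9.9624
  seg2 = sqrt((-8.0)^2 + (-1.9)^2) = 8.2225
Total = 18.185


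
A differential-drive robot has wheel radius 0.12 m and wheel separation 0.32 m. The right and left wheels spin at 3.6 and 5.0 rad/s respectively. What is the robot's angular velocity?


vR = r*wR = 0.12*3.6 = 0.432 m/s
vL = r*wL = 0.12*5.0 = 0.6 m/s
v = (vR+vL)/2 = 0.516 m/s
omega = (vR-vL)/L = -0.525 rad/s
angular velocity = -0.525 rad/s


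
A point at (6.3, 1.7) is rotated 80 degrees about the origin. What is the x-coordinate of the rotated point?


x' = x*cos(theta) - y*sin(theta)
cos(80 deg) = 0.1736, sin(80 deg) = 0.9848
x' = 6.3 * 0.1736 - 1.7 * 0.9848
= 1.094 - 1.6742
= -0.5802


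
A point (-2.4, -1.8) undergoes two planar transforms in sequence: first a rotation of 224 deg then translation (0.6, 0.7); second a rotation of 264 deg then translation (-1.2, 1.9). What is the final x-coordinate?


After transform 1:
x1 = cos(224)*-2.4 - sin(224)*-1.8 + 0.6 = 1.076
y1 = sin(224)*-2.4 + cos(224)*-1.8 + 0.7 = 3.662
After transform 2:
x2 = cos(264)*1.076 - sin(264)*3.662 + -1.2
= 2.3295


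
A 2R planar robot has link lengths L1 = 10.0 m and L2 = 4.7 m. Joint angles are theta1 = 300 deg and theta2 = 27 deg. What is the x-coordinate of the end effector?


Convert angles to radians: theta1 = 5.236, theta2 = 0.4712
x = L1*cos(theta1) + L2*cos(theta1+theta2)
x = 5.0 + 3.9418
x = 8.9418


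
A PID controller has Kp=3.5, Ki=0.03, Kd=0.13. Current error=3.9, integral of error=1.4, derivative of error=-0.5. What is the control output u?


u = Kp*e + Ki*int(e) + Kd*de/dt
= 3.5*3.9 + 0.03*1.4 + 0.13*(-0.5)
= 13.65 + 0.042 + -0.065
= 13.627


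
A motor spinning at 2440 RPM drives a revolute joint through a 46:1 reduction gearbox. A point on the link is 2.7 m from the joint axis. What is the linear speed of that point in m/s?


omega_motor = 2440 * 2*pi/60 = 255.5162 rad/s
omega_joint = omega_motor / 46 = 5.5547 rad/s
v = omega_joint * r = 5.5547 * 2.7
= 14.9977 m/s


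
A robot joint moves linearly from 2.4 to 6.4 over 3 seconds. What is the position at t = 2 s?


s = t/T = 2/3 = 0.6667
p(t) = p0 + (pf-p0)*s
= 2.4 + (6.4 - 2.4) * 0.6667
= 5.0667


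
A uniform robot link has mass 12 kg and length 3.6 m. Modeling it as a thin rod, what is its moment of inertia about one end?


I = (1/3) * m * L^2
= (1/3) * 12 * 3.6^2
= 0.333333 * 12 * 12.96
= 51.84 kg*m^2


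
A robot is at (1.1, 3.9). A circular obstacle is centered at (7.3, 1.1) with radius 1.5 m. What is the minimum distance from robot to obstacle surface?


center_dist = sqrt((1.1-7.3)^2 + (3.9-1.1)^2)
= sqrt(38.44 + 7.84)
= 6.8029
min_dist = center_dist - radius = 6.8029 - 1.5 = 5.3029 m


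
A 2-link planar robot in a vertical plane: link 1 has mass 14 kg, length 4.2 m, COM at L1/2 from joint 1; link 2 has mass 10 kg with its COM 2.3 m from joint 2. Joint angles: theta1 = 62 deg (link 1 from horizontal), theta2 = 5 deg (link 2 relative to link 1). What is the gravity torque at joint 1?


Horizontal distance from joint 1 to link-1 COM:
  x_c1 = (L1/2)*cos(t1) = 2.1 * 0.4695 = 0.9859 m
Horizontal distance from joint 1 to link-2 COM:
  x_c2 = L1*cos(t1) + Lc2*cos(t1+t2)
       = 4.2*0.4695 + 2.3*0.3907 = 2.8705 m
tau1 = m1*g*x_c1 + m2*g*x_c2
     = 14*9.81*0.9859 + 10*9.81*2.8705
     = 135.4022 + 281.5923
     = 416.9945 Nm


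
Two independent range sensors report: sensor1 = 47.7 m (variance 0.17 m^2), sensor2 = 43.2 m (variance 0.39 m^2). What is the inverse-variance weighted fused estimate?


w1 = (1/var1) / (1/var1 + 1/var2)
   = 5.8824 / (5.8824 + 2.5641) = 0.6964
w2 = 1 - w1 = 0.3036
fused = w1*s1 + w2*s2 = 33.2196 + 13.1143
= 46.3339 m


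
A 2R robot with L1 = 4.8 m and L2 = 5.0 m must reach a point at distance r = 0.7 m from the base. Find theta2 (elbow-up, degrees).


cos(theta2) = (r^2 - L1^2 - L2^2) / (2*L1*L2)
cos(theta2) = (0.49 - 23.04 - 25.0) / 48.0
cos(theta2) = -0.990625
theta2 = 172.1483 degrees


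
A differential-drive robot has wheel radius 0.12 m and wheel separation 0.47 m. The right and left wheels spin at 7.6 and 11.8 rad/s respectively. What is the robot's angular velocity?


vR = r*wR = 0.12*7.6 = 0.912 m/s
vL = r*wL = 0.12*11.8 = 1.416 m/s
v = (vR+vL)/2 = 1.164 m/s
omega = (vR-vL)/L = -1.0723 rad/s
angular velocity = -1.0723 rad/s


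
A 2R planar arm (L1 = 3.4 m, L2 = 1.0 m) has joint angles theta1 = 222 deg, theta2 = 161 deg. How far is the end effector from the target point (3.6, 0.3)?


End effector via forward kinematics:
x = L1*cos(t1) + L2*cos(t1+t2) = -1.6062
y = L1*sin(t1) + L2*sin(t1+t2) = -1.8843
Distance to target:
d = sqrt((3.6 - -1.6062)^2 + (0.3 - -1.8843)^2)
= sqrt(27.1044 + 4.7712)
= 5.6458 m


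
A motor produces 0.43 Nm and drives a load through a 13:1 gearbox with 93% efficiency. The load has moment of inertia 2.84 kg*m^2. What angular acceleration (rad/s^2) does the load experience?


tau_out = tau_motor * N * eta
= 0.43 * 13 * 0.93 = 5.1987 Nm
alpha = tau_out / I = 5.1987 / 2.84
= 1.8305 rad/s^2


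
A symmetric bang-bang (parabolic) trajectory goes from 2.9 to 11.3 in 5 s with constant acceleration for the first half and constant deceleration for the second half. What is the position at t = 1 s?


Symmetric rest-to-rest: each phase covers (pf-p0)/2 in time T/2. 0.5*a*(T/2)^2 = (pf-p0)/2 => a = 4*(pf-p0)/T^2
a = 4*(11.3-2.9)/5^2 = 1.344
t = 1 is in the acceleration phase (t <= T/2).
p = p0 + 0.5*a*t^2 = 2.9 + 0.5*1.344*1^2
= 3.572


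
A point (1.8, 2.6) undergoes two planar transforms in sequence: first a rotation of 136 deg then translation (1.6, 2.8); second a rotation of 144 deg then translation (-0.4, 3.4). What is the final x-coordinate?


After transform 1:
x1 = cos(136)*1.8 - sin(136)*2.6 + 1.6 = -1.5009
y1 = sin(136)*1.8 + cos(136)*2.6 + 2.8 = 2.1801
After transform 2:
x2 = cos(144)*-1.5009 - sin(144)*2.1801 + -0.4
= -0.4672


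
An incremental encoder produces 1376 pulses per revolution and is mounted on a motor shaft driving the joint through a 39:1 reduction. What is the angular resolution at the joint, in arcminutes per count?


counts per rev = 1376
effective counts at joint = 1376 * 39 = 53664
resolution = 360*60 / 53664
= 0.4025 arcmin/count


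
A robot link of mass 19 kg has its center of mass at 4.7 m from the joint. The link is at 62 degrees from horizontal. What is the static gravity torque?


tau = m*g*L*cos(angle)
= 19 * 9.81 * 4.7 * cos(62 deg)
= 19 * 9.81 * 4.7 * 0.4695
= 411.2726 Nm


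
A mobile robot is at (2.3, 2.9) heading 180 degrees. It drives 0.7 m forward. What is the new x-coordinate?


x_new = x0 + d*cos(theta)
= 2.3 + 0.7*cos(180)
= 2.3 + -0.7
= 1.6


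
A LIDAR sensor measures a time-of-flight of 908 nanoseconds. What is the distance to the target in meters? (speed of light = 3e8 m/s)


tof = 908 ns = 9.08e-07 s
dist = c * tof / 2
= 3e8 * 9.08e-07 / 2
= 136.2 m


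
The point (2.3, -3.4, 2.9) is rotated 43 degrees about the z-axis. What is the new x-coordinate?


Rotation about z-axis: x' = x*cos(theta) - y*sin(theta)
= 2.3 * 0.7314 - -3.4 * 0.682
= 4.0009


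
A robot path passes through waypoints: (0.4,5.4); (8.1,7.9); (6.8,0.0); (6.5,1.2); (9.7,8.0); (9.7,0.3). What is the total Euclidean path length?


Segment lengths:
  seg1 = sqrt((7.7)^2 + (2.5)^2) = 8.0957
  seg2 = sqrt((-1.3)^2 + (-7.9)^2) = 8.0062
  seg3 = sqrt((-0.3)^2 + (1.2)^2) = 1.2369
  seg4 = sqrt((3.2)^2 + (6.8)^2) = 7.5153
  seg5 = sqrt((0.0)^2 + (-7.7)^2) = 7.7
Total = 32.5542


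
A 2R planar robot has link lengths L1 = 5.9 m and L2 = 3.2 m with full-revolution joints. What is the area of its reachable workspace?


r_max = L1 + L2 = 9.1 m
r_min = |L1 - L2| = 2.7 m
Area = pi*(r_max^2 - r_min^2)
= pi*(82.81 - 7.29)
= pi * 75.52
= 237.2531 m^2


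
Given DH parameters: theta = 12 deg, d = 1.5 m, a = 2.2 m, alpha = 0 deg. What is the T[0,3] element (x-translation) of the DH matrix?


T[0,3] = a * cos(theta)
= 2.2 * cos(12 deg)
= 2.2 * 0.9781
= 2.1519


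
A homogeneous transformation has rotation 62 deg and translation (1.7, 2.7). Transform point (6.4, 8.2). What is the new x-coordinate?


x' = cos(theta)*px - sin(theta)*py + tx
= 0.4695*6.4 - 0.8829*8.2 + 1.7
= -2.5356


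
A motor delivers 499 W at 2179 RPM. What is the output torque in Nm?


omega = 2179 * 2*pi/60 = 228.1843 rad/s
tau = P / omega = 499 / 228.1843
= 2.1868 Nm


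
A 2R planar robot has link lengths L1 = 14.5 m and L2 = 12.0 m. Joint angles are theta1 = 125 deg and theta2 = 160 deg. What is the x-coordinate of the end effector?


Convert angles to radians: theta1 = 2.1817, theta2 = 2.7925
x = L1*cos(theta1) + L2*cos(theta1+theta2)
x = -8.3169 + 3.1058
x = -5.211


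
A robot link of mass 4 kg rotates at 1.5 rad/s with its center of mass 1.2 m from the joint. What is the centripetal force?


F = m * omega^2 * r
= 4 * 1.5^2 * 1.2
= 4 * 2.25 * 1.2
= 10.8 N


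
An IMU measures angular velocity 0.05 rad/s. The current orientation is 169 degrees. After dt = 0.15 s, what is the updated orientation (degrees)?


delta_theta = w * dt = 0.05 * 0.15 = 0.0075 rad
= 0.4297 deg
theta_new = 169 + 0.4297 = 169.4297 deg


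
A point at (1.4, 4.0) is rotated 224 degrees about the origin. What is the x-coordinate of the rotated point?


x' = x*cos(theta) - y*sin(theta)
cos(224 deg) = -0.7193, sin(224 deg) = -0.6947
x' = 1.4 * -0.7193 - 4.0 * -0.6947
= -1.0071 - -2.7786
= 1.7716


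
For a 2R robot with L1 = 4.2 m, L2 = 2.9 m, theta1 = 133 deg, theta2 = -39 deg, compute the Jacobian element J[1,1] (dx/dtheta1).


J[1,1] = -L1*sin(t1) - L2*sin(t1+t2)
= -4.2*sin(133) - 2.9*sin(94)
= -5.9646


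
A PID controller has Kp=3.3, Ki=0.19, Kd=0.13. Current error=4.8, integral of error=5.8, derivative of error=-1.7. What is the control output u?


u = Kp*e + Ki*int(e) + Kd*de/dt
= 3.3*4.8 + 0.19*5.8 + 0.13*(-1.7)
= 15.84 + 1.102 + -0.221
= 16.721


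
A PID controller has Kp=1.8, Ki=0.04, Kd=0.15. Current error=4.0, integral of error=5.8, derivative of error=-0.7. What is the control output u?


u = Kp*e + Ki*int(e) + Kd*de/dt
= 1.8*4.0 + 0.04*5.8 + 0.15*(-0.7)
= 7.2 + 0.232 + -0.105
= 7.327


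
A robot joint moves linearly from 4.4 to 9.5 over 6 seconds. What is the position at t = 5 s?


s = t/T = 5/6 = 0.8333
p(t) = p0 + (pf-p0)*s
= 4.4 + (9.5 - 4.4) * 0.8333
= 8.65


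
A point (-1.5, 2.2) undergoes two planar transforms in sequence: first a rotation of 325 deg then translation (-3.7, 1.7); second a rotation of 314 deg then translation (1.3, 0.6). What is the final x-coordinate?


After transform 1:
x1 = cos(325)*-1.5 - sin(325)*2.2 + -3.7 = -3.6669
y1 = sin(325)*-1.5 + cos(325)*2.2 + 1.7 = 4.3625
After transform 2:
x2 = cos(314)*-3.6669 - sin(314)*4.3625 + 1.3
= 1.8909


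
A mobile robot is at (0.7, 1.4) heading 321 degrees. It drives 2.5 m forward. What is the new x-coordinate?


x_new = x0 + d*cos(theta)
= 0.7 + 2.5*cos(321)
= 0.7 + 1.9429
= 2.6429


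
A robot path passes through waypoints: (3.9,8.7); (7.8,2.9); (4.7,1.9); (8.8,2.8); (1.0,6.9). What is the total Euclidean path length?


Segment lengths:
  seg1 = sqrt((3.9)^2 + (-5.8)^2) = 6.9893
  seg2 = sqrt((-3.1)^2 + (-1.0)^2) = 3.2573
  seg3 = sqrt((4.1)^2 + (0.9)^2) = 4.1976
  seg4 = sqrt((-7.8)^2 + (4.1)^2) = 8.8119
Total = 23.2561


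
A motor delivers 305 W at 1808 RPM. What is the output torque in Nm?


omega = 1808 * 2*pi/60 = 189.3333 rad/s
tau = P / omega = 305 / 189.3333
= 1.6109 Nm


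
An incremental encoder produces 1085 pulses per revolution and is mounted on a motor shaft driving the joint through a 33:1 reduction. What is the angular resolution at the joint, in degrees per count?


counts per rev = 1085
effective counts at joint = 1085 * 33 = 35805
resolution = 360 / 35805
= 0.0101 deg/count


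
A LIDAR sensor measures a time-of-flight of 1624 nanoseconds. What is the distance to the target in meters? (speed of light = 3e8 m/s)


tof = 1624 ns = 1.624e-06 s
dist = c * tof / 2
= 3e8 * 1.624e-06 / 2
= 243.6 m


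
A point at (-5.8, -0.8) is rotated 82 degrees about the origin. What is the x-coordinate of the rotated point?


x' = x*cos(theta) - y*sin(theta)
cos(82 deg) = 0.1392, sin(82 deg) = 0.9903
x' = -5.8 * 0.1392 - -0.8 * 0.9903
= -0.8072 - -0.7922
= -0.015


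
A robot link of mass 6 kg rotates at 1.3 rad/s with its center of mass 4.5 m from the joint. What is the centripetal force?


F = m * omega^2 * r
= 6 * 1.3^2 * 4.5
= 6 * 1.69 * 4.5
= 45.63 N


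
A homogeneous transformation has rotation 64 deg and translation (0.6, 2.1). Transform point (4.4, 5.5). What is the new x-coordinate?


x' = cos(theta)*px - sin(theta)*py + tx
= 0.4384*4.4 - 0.8988*5.5 + 0.6
= -2.4145


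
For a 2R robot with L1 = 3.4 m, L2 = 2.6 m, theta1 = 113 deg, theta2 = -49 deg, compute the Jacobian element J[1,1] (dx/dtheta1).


J[1,1] = -L1*sin(t1) - L2*sin(t1+t2)
= -3.4*sin(113) - 2.6*sin(64)
= -5.4666


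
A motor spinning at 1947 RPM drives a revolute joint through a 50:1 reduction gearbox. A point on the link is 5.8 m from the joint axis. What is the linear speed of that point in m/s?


omega_motor = 1947 * 2*pi/60 = 203.8894 rad/s
omega_joint = omega_motor / 50 = 4.0778 rad/s
v = omega_joint * r = 4.0778 * 5.8
= 23.6512 m/s


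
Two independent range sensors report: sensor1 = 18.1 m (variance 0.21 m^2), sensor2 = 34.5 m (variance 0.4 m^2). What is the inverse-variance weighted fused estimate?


w1 = (1/var1) / (1/var1 + 1/var2)
   = 4.7619 / (4.7619 + 2.5) = 0.6557
w2 = 1 - w1 = 0.3443
fused = w1*s1 + w2*s2 = 11.8689 + 11.877
= 23.7459 m


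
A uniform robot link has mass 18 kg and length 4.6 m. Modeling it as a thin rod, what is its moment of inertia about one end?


I = (1/3) * m * L^2
= (1/3) * 18 * 4.6^2
= 0.333333 * 18 * 21.16
= 126.96 kg*m^2


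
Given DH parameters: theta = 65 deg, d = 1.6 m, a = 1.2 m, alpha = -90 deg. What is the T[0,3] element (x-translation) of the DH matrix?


T[0,3] = a * cos(theta)
= 1.2 * cos(65 deg)
= 1.2 * 0.4226
= 0.5071


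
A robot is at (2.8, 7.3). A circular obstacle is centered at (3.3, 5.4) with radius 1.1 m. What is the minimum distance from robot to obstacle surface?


center_dist = sqrt((2.8-3.3)^2 + (7.3-5.4)^2)
= sqrt(0.25 + 3.61)
= 1.9647
min_dist = center_dist - radius = 1.9647 - 1.1 = 0.8647 m


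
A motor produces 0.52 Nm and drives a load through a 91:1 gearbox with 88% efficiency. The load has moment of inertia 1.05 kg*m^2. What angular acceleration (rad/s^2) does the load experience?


tau_out = tau_motor * N * eta
= 0.52 * 91 * 0.88 = 41.6416 Nm
alpha = tau_out / I = 41.6416 / 1.05
= 39.6587 rad/s^2
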